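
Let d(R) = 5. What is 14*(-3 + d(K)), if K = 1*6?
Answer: 28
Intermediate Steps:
K = 6
14*(-3 + d(K)) = 14*(-3 + 5) = 14*2 = 28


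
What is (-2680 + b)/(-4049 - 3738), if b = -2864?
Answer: 5544/7787 ≈ 0.71196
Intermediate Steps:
(-2680 + b)/(-4049 - 3738) = (-2680 - 2864)/(-4049 - 3738) = -5544/(-7787) = -5544*(-1/7787) = 5544/7787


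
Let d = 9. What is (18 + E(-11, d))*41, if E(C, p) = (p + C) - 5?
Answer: 451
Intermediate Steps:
E(C, p) = -5 + C + p (E(C, p) = (C + p) - 5 = -5 + C + p)
(18 + E(-11, d))*41 = (18 + (-5 - 11 + 9))*41 = (18 - 7)*41 = 11*41 = 451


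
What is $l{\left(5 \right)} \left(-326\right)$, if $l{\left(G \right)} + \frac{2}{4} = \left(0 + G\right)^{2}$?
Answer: $-7987$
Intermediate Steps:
$l{\left(G \right)} = - \frac{1}{2} + G^{2}$ ($l{\left(G \right)} = - \frac{1}{2} + \left(0 + G\right)^{2} = - \frac{1}{2} + G^{2}$)
$l{\left(5 \right)} \left(-326\right) = \left(- \frac{1}{2} + 5^{2}\right) \left(-326\right) = \left(- \frac{1}{2} + 25\right) \left(-326\right) = \frac{49}{2} \left(-326\right) = -7987$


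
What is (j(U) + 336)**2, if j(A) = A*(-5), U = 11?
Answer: 78961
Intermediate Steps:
j(A) = -5*A
(j(U) + 336)**2 = (-5*11 + 336)**2 = (-55 + 336)**2 = 281**2 = 78961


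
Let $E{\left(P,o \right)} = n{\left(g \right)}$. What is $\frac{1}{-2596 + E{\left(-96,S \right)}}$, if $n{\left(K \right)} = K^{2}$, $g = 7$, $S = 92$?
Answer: $- \frac{1}{2547} \approx -0.00039262$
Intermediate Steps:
$E{\left(P,o \right)} = 49$ ($E{\left(P,o \right)} = 7^{2} = 49$)
$\frac{1}{-2596 + E{\left(-96,S \right)}} = \frac{1}{-2596 + 49} = \frac{1}{-2547} = - \frac{1}{2547}$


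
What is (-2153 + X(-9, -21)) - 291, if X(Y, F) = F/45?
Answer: -36667/15 ≈ -2444.5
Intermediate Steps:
X(Y, F) = F/45 (X(Y, F) = F*(1/45) = F/45)
(-2153 + X(-9, -21)) - 291 = (-2153 + (1/45)*(-21)) - 291 = (-2153 - 7/15) - 291 = -32302/15 - 291 = -36667/15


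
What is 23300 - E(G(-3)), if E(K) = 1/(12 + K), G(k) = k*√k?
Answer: 1328096/57 - I*√3/57 ≈ 23300.0 - 0.030387*I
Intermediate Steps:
G(k) = k^(3/2)
23300 - E(G(-3)) = 23300 - 1/(12 + (-3)^(3/2)) = 23300 - 1/(12 - 3*I*√3)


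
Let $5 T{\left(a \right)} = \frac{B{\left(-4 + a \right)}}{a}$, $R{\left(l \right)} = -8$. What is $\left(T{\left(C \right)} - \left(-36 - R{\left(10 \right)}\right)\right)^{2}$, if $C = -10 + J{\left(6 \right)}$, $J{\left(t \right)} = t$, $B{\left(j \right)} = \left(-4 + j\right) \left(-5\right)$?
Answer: $625$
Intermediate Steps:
$B{\left(j \right)} = 20 - 5 j$
$C = -4$ ($C = -10 + 6 = -4$)
$T{\left(a \right)} = \frac{40 - 5 a}{5 a}$ ($T{\left(a \right)} = \frac{\left(20 - 5 \left(-4 + a\right)\right) \frac{1}{a}}{5} = \frac{\left(20 - \left(-20 + 5 a\right)\right) \frac{1}{a}}{5} = \frac{\left(40 - 5 a\right) \frac{1}{a}}{5} = \frac{\frac{1}{a} \left(40 - 5 a\right)}{5} = \frac{40 - 5 a}{5 a}$)
$\left(T{\left(C \right)} - \left(-36 - R{\left(10 \right)}\right)\right)^{2} = \left(\frac{8 - -4}{-4} + \left(\left(-8 + 166\right) - 130\right)\right)^{2} = \left(- \frac{8 + 4}{4} + \left(158 - 130\right)\right)^{2} = \left(\left(- \frac{1}{4}\right) 12 + 28\right)^{2} = \left(-3 + 28\right)^{2} = 25^{2} = 625$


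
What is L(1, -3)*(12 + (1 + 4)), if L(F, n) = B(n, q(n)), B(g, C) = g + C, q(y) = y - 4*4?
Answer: -374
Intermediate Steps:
q(y) = -16 + y (q(y) = y - 16 = -16 + y)
B(g, C) = C + g
L(F, n) = -16 + 2*n (L(F, n) = (-16 + n) + n = -16 + 2*n)
L(1, -3)*(12 + (1 + 4)) = (-16 + 2*(-3))*(12 + (1 + 4)) = (-16 - 6)*(12 + 5) = -22*17 = -374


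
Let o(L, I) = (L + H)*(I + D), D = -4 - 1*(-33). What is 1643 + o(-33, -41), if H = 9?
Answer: 1931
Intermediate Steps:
D = 29 (D = -4 + 33 = 29)
o(L, I) = (9 + L)*(29 + I) (o(L, I) = (L + 9)*(I + 29) = (9 + L)*(29 + I))
1643 + o(-33, -41) = 1643 + (261 + 9*(-41) + 29*(-33) - 41*(-33)) = 1643 + (261 - 369 - 957 + 1353) = 1643 + 288 = 1931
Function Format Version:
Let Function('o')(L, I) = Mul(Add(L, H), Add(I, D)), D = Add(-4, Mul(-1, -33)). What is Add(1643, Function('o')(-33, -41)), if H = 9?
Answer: 1931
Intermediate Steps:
D = 29 (D = Add(-4, 33) = 29)
Function('o')(L, I) = Mul(Add(9, L), Add(29, I)) (Function('o')(L, I) = Mul(Add(L, 9), Add(I, 29)) = Mul(Add(9, L), Add(29, I)))
Add(1643, Function('o')(-33, -41)) = Add(1643, Add(261, Mul(9, -41), Mul(29, -33), Mul(-41, -33))) = Add(1643, Add(261, -369, -957, 1353)) = Add(1643, 288) = 1931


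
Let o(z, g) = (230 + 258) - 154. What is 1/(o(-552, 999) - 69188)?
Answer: -1/68854 ≈ -1.4523e-5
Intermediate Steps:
o(z, g) = 334 (o(z, g) = 488 - 154 = 334)
1/(o(-552, 999) - 69188) = 1/(334 - 69188) = 1/(-68854) = -1/68854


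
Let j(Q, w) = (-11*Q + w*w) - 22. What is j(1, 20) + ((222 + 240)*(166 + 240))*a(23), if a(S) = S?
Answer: 4314523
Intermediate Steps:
j(Q, w) = -22 + w**2 - 11*Q (j(Q, w) = (-11*Q + w**2) - 22 = (w**2 - 11*Q) - 22 = -22 + w**2 - 11*Q)
j(1, 20) + ((222 + 240)*(166 + 240))*a(23) = (-22 + 20**2 - 11*1) + ((222 + 240)*(166 + 240))*23 = (-22 + 400 - 11) + (462*406)*23 = 367 + 187572*23 = 367 + 4314156 = 4314523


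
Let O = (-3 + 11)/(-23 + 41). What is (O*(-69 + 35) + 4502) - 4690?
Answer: -1828/9 ≈ -203.11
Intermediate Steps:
O = 4/9 (O = 8/18 = 8*(1/18) = 4/9 ≈ 0.44444)
(O*(-69 + 35) + 4502) - 4690 = (4*(-69 + 35)/9 + 4502) - 4690 = ((4/9)*(-34) + 4502) - 4690 = (-136/9 + 4502) - 4690 = 40382/9 - 4690 = -1828/9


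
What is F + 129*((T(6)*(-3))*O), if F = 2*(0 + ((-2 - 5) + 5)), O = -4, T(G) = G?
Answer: 9284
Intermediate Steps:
F = -4 (F = 2*(0 + (-7 + 5)) = 2*(0 - 2) = 2*(-2) = -4)
F + 129*((T(6)*(-3))*O) = -4 + 129*((6*(-3))*(-4)) = -4 + 129*(-18*(-4)) = -4 + 129*72 = -4 + 9288 = 9284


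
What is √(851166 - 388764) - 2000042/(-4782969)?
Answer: 2000042/4782969 + 3*√51378 ≈ 680.42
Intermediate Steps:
√(851166 - 388764) - 2000042/(-4782969) = √462402 - 2000042*(-1/4782969) = 3*√51378 + 2000042/4782969 = 2000042/4782969 + 3*√51378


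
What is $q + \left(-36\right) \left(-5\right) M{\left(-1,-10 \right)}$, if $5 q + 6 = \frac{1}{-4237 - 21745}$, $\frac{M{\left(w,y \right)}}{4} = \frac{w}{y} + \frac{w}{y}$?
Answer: $\frac{18551147}{129910} \approx 142.8$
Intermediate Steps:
$M{\left(w,y \right)} = \frac{8 w}{y}$ ($M{\left(w,y \right)} = 4 \left(\frac{w}{y} + \frac{w}{y}\right) = 4 \frac{2 w}{y} = \frac{8 w}{y}$)
$q = - \frac{155893}{129910}$ ($q = - \frac{6}{5} + \frac{1}{5 \left(-4237 - 21745\right)} = - \frac{6}{5} + \frac{1}{5 \left(-25982\right)} = - \frac{6}{5} + \frac{1}{5} \left(- \frac{1}{25982}\right) = - \frac{6}{5} - \frac{1}{129910} = - \frac{155893}{129910} \approx -1.2$)
$q + \left(-36\right) \left(-5\right) M{\left(-1,-10 \right)} = - \frac{155893}{129910} + \left(-36\right) \left(-5\right) 8 \left(-1\right) \frac{1}{-10} = - \frac{155893}{129910} + 180 \cdot 8 \left(-1\right) \left(- \frac{1}{10}\right) = - \frac{155893}{129910} + 180 \cdot \frac{4}{5} = - \frac{155893}{129910} + 144 = \frac{18551147}{129910}$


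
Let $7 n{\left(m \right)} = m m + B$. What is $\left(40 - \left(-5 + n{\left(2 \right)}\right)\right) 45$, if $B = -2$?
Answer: $\frac{14085}{7} \approx 2012.1$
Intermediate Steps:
$n{\left(m \right)} = - \frac{2}{7} + \frac{m^{2}}{7}$ ($n{\left(m \right)} = \frac{m m - 2}{7} = \frac{m^{2} - 2}{7} = \frac{-2 + m^{2}}{7} = - \frac{2}{7} + \frac{m^{2}}{7}$)
$\left(40 - \left(-5 + n{\left(2 \right)}\right)\right) 45 = \left(40 + \left(5 - \left(- \frac{2}{7} + \frac{2^{2}}{7}\right)\right)\right) 45 = \left(40 + \left(5 - \left(- \frac{2}{7} + \frac{1}{7} \cdot 4\right)\right)\right) 45 = \left(40 + \left(5 - \left(- \frac{2}{7} + \frac{4}{7}\right)\right)\right) 45 = \left(40 + \left(5 - \frac{2}{7}\right)\right) 45 = \left(40 + \frac{33}{7}\right) 45 = \frac{313}{7} \cdot 45 = \frac{14085}{7}$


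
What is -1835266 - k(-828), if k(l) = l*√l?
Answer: -1835266 + 4968*I*√23 ≈ -1.8353e+6 + 23826.0*I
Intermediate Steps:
k(l) = l^(3/2)
-1835266 - k(-828) = -1835266 - (-828)^(3/2) = -1835266 - (-4968)*I*√23 = -1835266 + 4968*I*√23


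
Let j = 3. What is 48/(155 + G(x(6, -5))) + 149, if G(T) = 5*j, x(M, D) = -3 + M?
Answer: 12689/85 ≈ 149.28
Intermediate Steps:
G(T) = 15 (G(T) = 5*3 = 15)
48/(155 + G(x(6, -5))) + 149 = 48/(155 + 15) + 149 = 48/170 + 149 = (1/170)*48 + 149 = 24/85 + 149 = 12689/85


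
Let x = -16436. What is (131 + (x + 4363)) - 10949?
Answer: -22891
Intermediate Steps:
(131 + (x + 4363)) - 10949 = (131 + (-16436 + 4363)) - 10949 = (131 - 12073) - 10949 = -11942 - 10949 = -22891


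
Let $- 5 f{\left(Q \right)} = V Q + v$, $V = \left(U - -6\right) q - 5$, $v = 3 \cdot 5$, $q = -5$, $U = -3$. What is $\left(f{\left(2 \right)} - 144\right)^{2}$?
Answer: $19321$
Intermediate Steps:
$v = 15$
$V = -20$ ($V = \left(-3 - -6\right) \left(-5\right) - 5 = \left(-3 + 6\right) \left(-5\right) - 5 = 3 \left(-5\right) - 5 = -15 - 5 = -20$)
$f{\left(Q \right)} = -3 + 4 Q$ ($f{\left(Q \right)} = - \frac{- 20 Q + 15}{5} = - \frac{15 - 20 Q}{5} = -3 + 4 Q$)
$\left(f{\left(2 \right)} - 144\right)^{2} = \left(\left(-3 + 4 \cdot 2\right) - 144\right)^{2} = \left(\left(-3 + 8\right) - 144\right)^{2} = \left(5 - 144\right)^{2} = \left(-139\right)^{2} = 19321$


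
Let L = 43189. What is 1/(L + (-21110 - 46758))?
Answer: -1/24679 ≈ -4.0520e-5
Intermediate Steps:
1/(L + (-21110 - 46758)) = 1/(43189 + (-21110 - 46758)) = 1/(43189 - 67868) = 1/(-24679) = -1/24679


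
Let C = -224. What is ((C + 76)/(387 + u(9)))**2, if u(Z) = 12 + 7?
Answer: 5476/41209 ≈ 0.13288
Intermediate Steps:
u(Z) = 19
((C + 76)/(387 + u(9)))**2 = ((-224 + 76)/(387 + 19))**2 = (-148/406)**2 = (-148*1/406)**2 = (-74/203)**2 = 5476/41209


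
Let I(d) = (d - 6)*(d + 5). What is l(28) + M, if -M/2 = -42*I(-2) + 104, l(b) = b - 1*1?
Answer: -2197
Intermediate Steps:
l(b) = -1 + b (l(b) = b - 1 = -1 + b)
I(d) = (-6 + d)*(5 + d)
M = -2224 (M = -2*(-42*(-30 + (-2)² - 1*(-2)) + 104) = -2*(-42*(-30 + 4 + 2) + 104) = -2*(-42*(-24) + 104) = -2*(1008 + 104) = -2*1112 = -2224)
l(28) + M = (-1 + 28) - 2224 = 27 - 2224 = -2197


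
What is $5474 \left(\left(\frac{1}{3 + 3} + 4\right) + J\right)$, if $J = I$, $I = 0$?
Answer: $\frac{68425}{3} \approx 22808.0$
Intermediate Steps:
$J = 0$
$5474 \left(\left(\frac{1}{3 + 3} + 4\right) + J\right) = 5474 \left(\left(\frac{1}{3 + 3} + 4\right) + 0\right) = 5474 \left(\left(\frac{1}{6} + 4\right) + 0\right) = 5474 \left(\frac{25}{6} + 0\right) = 5474 \cdot \frac{25}{6} = \frac{68425}{3}$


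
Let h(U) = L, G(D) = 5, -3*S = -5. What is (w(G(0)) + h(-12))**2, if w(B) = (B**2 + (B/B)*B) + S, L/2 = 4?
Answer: 14161/9 ≈ 1573.4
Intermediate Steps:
S = 5/3 (S = -1/3*(-5) = 5/3 ≈ 1.6667)
L = 8 (L = 2*4 = 8)
w(B) = 5/3 + B + B**2 (w(B) = (B**2 + (B/B)*B) + 5/3 = (B**2 + 1*B) + 5/3 = (B**2 + B) + 5/3 = (B + B**2) + 5/3 = 5/3 + B + B**2)
h(U) = 8
(w(G(0)) + h(-12))**2 = ((5/3 + 5 + 5**2) + 8)**2 = ((5/3 + 5 + 25) + 8)**2 = (95/3 + 8)**2 = (119/3)**2 = 14161/9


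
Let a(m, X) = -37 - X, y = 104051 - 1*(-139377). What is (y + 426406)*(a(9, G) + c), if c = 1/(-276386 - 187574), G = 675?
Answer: -110636321354757/231980 ≈ -4.7692e+8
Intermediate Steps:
y = 243428 (y = 104051 + 139377 = 243428)
c = -1/463960 (c = 1/(-463960) = -1/463960 ≈ -2.1554e-6)
(y + 426406)*(a(9, G) + c) = (243428 + 426406)*((-37 - 1*675) - 1/463960) = 669834*((-37 - 675) - 1/463960) = 669834*(-712 - 1/463960) = 669834*(-330339521/463960) = -110636321354757/231980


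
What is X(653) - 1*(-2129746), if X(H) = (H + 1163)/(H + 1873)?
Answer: 2689870106/1263 ≈ 2.1297e+6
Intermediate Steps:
X(H) = (1163 + H)/(1873 + H)
X(653) - 1*(-2129746) = (1163 + 653)/(1873 + 653) - 1*(-2129746) = 1816/2526 + 2129746 = (1/2526)*1816 + 2129746 = 908/1263 + 2129746 = 2689870106/1263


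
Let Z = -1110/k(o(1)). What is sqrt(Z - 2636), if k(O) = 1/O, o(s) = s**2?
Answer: I*sqrt(3746) ≈ 61.205*I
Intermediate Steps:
Z = -1110 (Z = -1110*1**2 = -1110/(1/1) = -1110/1 = -1110*1 = -1110)
sqrt(Z - 2636) = sqrt(-1110 - 2636) = sqrt(-3746) = I*sqrt(3746)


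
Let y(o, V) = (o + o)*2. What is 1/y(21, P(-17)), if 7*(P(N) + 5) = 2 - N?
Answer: 1/84 ≈ 0.011905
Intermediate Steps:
P(N) = -33/7 - N/7 (P(N) = -5 + (2 - N)/7 = -5 + (2/7 - N/7) = -33/7 - N/7)
y(o, V) = 4*o (y(o, V) = (2*o)*2 = 4*o)
1/y(21, P(-17)) = 1/(4*21) = 1/84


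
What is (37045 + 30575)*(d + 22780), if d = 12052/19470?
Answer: 999736121608/649 ≈ 1.5404e+9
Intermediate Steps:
d = 6026/9735 (d = 12052*(1/19470) = 6026/9735 ≈ 0.61900)
(37045 + 30575)*(d + 22780) = (37045 + 30575)*(6026/9735 + 22780) = 67620*(221769326/9735) = 999736121608/649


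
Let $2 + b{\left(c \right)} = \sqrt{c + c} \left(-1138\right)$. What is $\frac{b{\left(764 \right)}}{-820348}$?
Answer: $\frac{1}{410174} + \frac{569 \sqrt{382}}{205087} \approx 0.054228$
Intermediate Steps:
$b{\left(c \right)} = -2 - 1138 \sqrt{2} \sqrt{c}$ ($b{\left(c \right)} = -2 + \sqrt{c + c} \left(-1138\right) = -2 + \sqrt{2 c} \left(-1138\right) = -2 + \sqrt{2} \sqrt{c} \left(-1138\right) = -2 - 1138 \sqrt{2} \sqrt{c}$)
$\frac{b{\left(764 \right)}}{-820348} = \frac{-2 - 1138 \sqrt{2} \sqrt{764}}{-820348} = \left(-2 - 1138 \sqrt{2} \cdot 2 \sqrt{191}\right) \left(- \frac{1}{820348}\right) = \left(-2 - 2276 \sqrt{382}\right) \left(- \frac{1}{820348}\right) = \frac{1}{410174} + \frac{569 \sqrt{382}}{205087}$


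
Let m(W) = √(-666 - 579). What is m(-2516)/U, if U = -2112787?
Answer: -I*√1245/2112787 ≈ -1.67e-5*I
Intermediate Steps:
m(W) = I*√1245 (m(W) = √(-1245) = I*√1245)
m(-2516)/U = (I*√1245)/(-2112787) = (I*√1245)*(-1/2112787) = -I*√1245/2112787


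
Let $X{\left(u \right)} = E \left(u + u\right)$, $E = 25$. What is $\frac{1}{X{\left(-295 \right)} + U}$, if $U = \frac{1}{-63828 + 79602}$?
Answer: $- \frac{15774}{232666499} \approx -6.7797 \cdot 10^{-5}$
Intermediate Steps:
$X{\left(u \right)} = 50 u$ ($X{\left(u \right)} = 25 \left(u + u\right) = 25 \cdot 2 u = 50 u$)
$U = \frac{1}{15774} \approx 6.3395 \cdot 10^{-5}$
$\frac{1}{X{\left(-295 \right)} + U} = \frac{1}{50 \left(-295\right) + \frac{1}{15774}} = \frac{1}{-14750 + \frac{1}{15774}} = \frac{1}{- \frac{232666499}{15774}} = - \frac{15774}{232666499}$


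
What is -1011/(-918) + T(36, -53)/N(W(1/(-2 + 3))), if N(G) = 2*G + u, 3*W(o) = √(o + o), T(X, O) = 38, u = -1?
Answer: -104315/306 - 228*√2 ≈ -663.34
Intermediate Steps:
W(o) = √2*√o/3 (W(o) = √(o + o)/3 = √(2*o)/3 = (√2*√o)/3 = √2*√o/3)
N(G) = -1 + 2*G (N(G) = 2*G - 1 = -1 + 2*G)
-1011/(-918) + T(36, -53)/N(W(1/(-2 + 3))) = -1011/(-918) + 38/(-1 + 2*(√2*√(1/(-2 + 3))/3)) = -1011*(-1/918) + 38/(-1 + 2*(√2*√(1/1)/3)) = 337/306 + 38/(-1 + 2*(√2*√1/3)) = 337/306 + 38/(-1 + 2*((⅓)*√2*1)) = 337/306 + 38/(-1 + 2*(√2/3)) = 337/306 + 38/(-1 + 2*√2/3)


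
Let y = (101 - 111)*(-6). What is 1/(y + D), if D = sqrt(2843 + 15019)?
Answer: -10/2377 + sqrt(17862)/14262 ≈ 0.0051640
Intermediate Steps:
D = sqrt(17862) ≈ 133.65
y = 60 (y = -10*(-6) = 60)
1/(y + D) = 1/(60 + sqrt(17862))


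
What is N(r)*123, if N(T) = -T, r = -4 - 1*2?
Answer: 738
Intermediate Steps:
r = -6 (r = -4 - 2 = -6)
N(r)*123 = -1*(-6)*123 = 6*123 = 738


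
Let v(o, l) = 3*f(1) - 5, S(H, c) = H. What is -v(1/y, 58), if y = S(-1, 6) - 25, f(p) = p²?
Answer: 2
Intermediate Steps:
y = -26 (y = -1 - 25 = -26)
v(o, l) = -2 (v(o, l) = 3*1² - 5 = 3*1 - 5 = 3 - 5 = -2)
-v(1/y, 58) = -1*(-2) = 2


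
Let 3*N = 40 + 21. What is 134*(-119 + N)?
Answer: -39664/3 ≈ -13221.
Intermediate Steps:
N = 61/3 (N = (40 + 21)/3 = (⅓)*61 = 61/3 ≈ 20.333)
134*(-119 + N) = 134*(-119 + 61/3) = 134*(-296/3) = -39664/3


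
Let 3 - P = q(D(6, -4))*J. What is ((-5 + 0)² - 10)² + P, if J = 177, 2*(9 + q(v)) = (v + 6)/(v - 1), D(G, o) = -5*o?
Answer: 32298/19 ≈ 1699.9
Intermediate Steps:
q(v) = -9 + (6 + v)/(2*(-1 + v)) (q(v) = -9 + ((v + 6)/(v - 1))/2 = -9 + ((6 + v)/(-1 + v))/2 = -9 + (6 + v)/(2*(-1 + v)))
P = 28023/19 (P = 3 - (24 - (-85)*(-4))/(2*(-1 - 5*(-4)))*177 = 3 - (24 - 17*20)/(2*(-1 + 20))*177 = 3 - (½)*(24 - 340)/19*177 = 3 - (½)*(1/19)*(-316)*177 = 3 - (-158)*177/19 = 3 - 1*(-27966/19) = 3 + 27966/19 = 28023/19 ≈ 1474.9)
((-5 + 0)² - 10)² + P = ((-5 + 0)² - 10)² + 28023/19 = ((-5)² - 10)² + 28023/19 = (25 - 10)² + 28023/19 = 15² + 28023/19 = 225 + 28023/19 = 32298/19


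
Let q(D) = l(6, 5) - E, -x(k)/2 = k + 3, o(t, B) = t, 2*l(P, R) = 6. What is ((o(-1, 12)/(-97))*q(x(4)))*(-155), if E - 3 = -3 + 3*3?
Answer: 930/97 ≈ 9.5876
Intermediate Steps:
l(P, R) = 3 (l(P, R) = (½)*6 = 3)
E = 9 (E = 3 + (-3 + 3*3) = 3 + (-3 + 9) = 3 + 6 = 9)
x(k) = -6 - 2*k (x(k) = -2*(k + 3) = -2*(3 + k) = -6 - 2*k)
q(D) = -6 (q(D) = 3 - 1*9 = 3 - 9 = -6)
((o(-1, 12)/(-97))*q(x(4)))*(-155) = (-1/(-97)*(-6))*(-155) = (-1*(-1/97)*(-6))*(-155) = ((1/97)*(-6))*(-155) = -6/97*(-155) = 930/97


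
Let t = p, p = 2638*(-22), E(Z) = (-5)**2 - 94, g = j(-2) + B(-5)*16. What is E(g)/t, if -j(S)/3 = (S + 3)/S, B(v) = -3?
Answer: 69/58036 ≈ 0.0011889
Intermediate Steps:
j(S) = -3*(3 + S)/S (j(S) = -3*(S + 3)/S = -3*(3 + S)/S)
g = -93/2 (g = (-3 - 9/(-2)) - 3*16 = (-3 - 9*(-1/2)) - 48 = (-3 + 9/2) - 48 = 3/2 - 48 = -93/2 ≈ -46.500)
E(Z) = -69 (E(Z) = 25 - 94 = -69)
p = -58036
t = -58036
E(g)/t = -69/(-58036) = -69*(-1/58036) = 69/58036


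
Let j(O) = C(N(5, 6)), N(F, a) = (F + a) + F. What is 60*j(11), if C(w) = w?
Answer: 960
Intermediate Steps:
N(F, a) = a + 2*F
j(O) = 16 (j(O) = 6 + 2*5 = 6 + 10 = 16)
60*j(11) = 60*16 = 960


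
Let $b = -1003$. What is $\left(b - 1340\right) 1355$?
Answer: $-3174765$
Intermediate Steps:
$\left(b - 1340\right) 1355 = \left(-1003 - 1340\right) 1355 = \left(-2343\right) 1355 = -3174765$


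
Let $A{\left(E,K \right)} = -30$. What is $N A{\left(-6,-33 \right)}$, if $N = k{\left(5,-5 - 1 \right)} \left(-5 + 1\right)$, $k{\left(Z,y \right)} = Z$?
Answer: $600$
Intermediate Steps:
$N = -20$ ($N = 5 \left(-5 + 1\right) = 5 \left(-4\right) = -20$)
$N A{\left(-6,-33 \right)} = \left(-20\right) \left(-30\right) = 600$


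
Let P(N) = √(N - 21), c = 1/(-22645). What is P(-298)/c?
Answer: -22645*I*√319 ≈ -4.0445e+5*I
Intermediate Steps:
c = -1/22645 ≈ -4.4160e-5
P(N) = √(-21 + N)
P(-298)/c = √(-21 - 298)/(-1/22645) = √(-319)*(-22645) = (I*√319)*(-22645) = -22645*I*√319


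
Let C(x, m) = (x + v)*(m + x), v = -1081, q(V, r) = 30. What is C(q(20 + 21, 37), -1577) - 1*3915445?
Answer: -2289548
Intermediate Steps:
C(x, m) = (-1081 + x)*(m + x) (C(x, m) = (x - 1081)*(m + x) = (-1081 + x)*(m + x))
C(q(20 + 21, 37), -1577) - 1*3915445 = (30² - 1081*(-1577) - 1081*30 - 1577*30) - 1*3915445 = (900 + 1704737 - 32430 - 47310) - 3915445 = 1625897 - 3915445 = -2289548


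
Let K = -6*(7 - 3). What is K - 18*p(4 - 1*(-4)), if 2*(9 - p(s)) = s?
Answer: -114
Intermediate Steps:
K = -24 (K = -6*4 = -24)
p(s) = 9 - s/2
K - 18*p(4 - 1*(-4)) = -24 - 18*(9 - (4 - 1*(-4))/2) = -24 - 18*(9 - (4 + 4)/2) = -24 - 18*(9 - ½*8) = -24 - 18*(9 - 4) = -24 - 18*5 = -24 - 90 = -114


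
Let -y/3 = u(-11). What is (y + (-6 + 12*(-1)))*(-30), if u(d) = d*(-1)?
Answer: 1530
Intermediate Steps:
u(d) = -d
y = -33 (y = -(-3)*(-11) = -3*11 = -33)
(y + (-6 + 12*(-1)))*(-30) = (-33 + (-6 + 12*(-1)))*(-30) = (-33 + (-6 - 12))*(-30) = (-33 - 18)*(-30) = -51*(-30) = 1530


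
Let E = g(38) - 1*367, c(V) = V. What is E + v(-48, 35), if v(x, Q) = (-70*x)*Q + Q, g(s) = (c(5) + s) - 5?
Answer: 117306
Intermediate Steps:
g(s) = s (g(s) = (5 + s) - 5 = s)
v(x, Q) = Q - 70*Q*x (v(x, Q) = -70*Q*x + Q = Q - 70*Q*x)
E = -329 (E = 38 - 1*367 = 38 - 367 = -329)
E + v(-48, 35) = -329 + 35*(1 - 70*(-48)) = -329 + 35*(1 + 3360) = -329 + 35*3361 = -329 + 117635 = 117306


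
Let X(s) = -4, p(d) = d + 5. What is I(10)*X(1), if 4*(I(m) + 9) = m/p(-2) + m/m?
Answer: 95/3 ≈ 31.667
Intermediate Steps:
p(d) = 5 + d
I(m) = -35/4 + m/12 (I(m) = -9 + (m/(5 - 2) + m/m)/4 = -9 + (m/3 + 1)/4 = -9 + (1 + m/3)/4 = -9 + (¼ + m/12) = -35/4 + m/12)
I(10)*X(1) = (-35/4 + (1/12)*10)*(-4) = (-35/4 + ⅚)*(-4) = -95/12*(-4) = 95/3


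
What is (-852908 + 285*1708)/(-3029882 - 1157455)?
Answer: 52304/598191 ≈ 0.087437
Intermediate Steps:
(-852908 + 285*1708)/(-3029882 - 1157455) = (-852908 + 486780)/(-4187337) = -366128*(-1/4187337) = 52304/598191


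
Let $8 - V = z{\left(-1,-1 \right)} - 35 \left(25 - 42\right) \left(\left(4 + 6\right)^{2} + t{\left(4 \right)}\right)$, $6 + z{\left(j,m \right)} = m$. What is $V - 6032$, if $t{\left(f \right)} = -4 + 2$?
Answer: $-64327$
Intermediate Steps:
$t{\left(f \right)} = -2$
$z{\left(j,m \right)} = -6 + m$
$V = -58295$ ($V = 8 - \left(\left(-6 - 1\right) - 35 \left(25 - 42\right) \left(\left(4 + 6\right)^{2} - 2\right)\right) = 8 - \left(-7 - 35 \left(- 17 \left(10^{2} - 2\right)\right)\right) = 8 - \left(-7 - 35 \left(- 17 \left(100 - 2\right)\right)\right) = 8 - \left(-7 - 35 \left(\left(-17\right) 98\right)\right) = 8 - \left(-7 - -58310\right) = 8 - \left(-7 + 58310\right) = 8 - 58303 = -58295$)
$V - 6032 = -58295 - 6032 = -64327$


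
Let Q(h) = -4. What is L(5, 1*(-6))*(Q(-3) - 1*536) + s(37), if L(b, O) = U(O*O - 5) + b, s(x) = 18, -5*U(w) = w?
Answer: 666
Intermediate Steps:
U(w) = -w/5
L(b, O) = 1 + b - O²/5 (L(b, O) = -(O*O - 5)/5 + b = -(O² - 5)/5 + b = -(-5 + O²)/5 + b = (1 - O²/5) + b = 1 + b - O²/5)
L(5, 1*(-6))*(Q(-3) - 1*536) + s(37) = (1 + 5 - (1*(-6))²/5)*(-4 - 1*536) + 18 = (1 + 5 - ⅕*(-6)²)*(-4 - 536) + 18 = (1 + 5 - ⅕*36)*(-540) + 18 = (1 + 5 - 36/5)*(-540) + 18 = -6/5*(-540) + 18 = 648 + 18 = 666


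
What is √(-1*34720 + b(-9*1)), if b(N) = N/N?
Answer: I*√34719 ≈ 186.33*I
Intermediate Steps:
b(N) = 1
√(-1*34720 + b(-9*1)) = √(-1*34720 + 1) = √(-34720 + 1) = √(-34719) = I*√34719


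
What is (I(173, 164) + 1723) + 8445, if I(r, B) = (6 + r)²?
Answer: 42209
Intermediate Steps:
(I(173, 164) + 1723) + 8445 = ((6 + 173)² + 1723) + 8445 = (179² + 1723) + 8445 = (32041 + 1723) + 8445 = 33764 + 8445 = 42209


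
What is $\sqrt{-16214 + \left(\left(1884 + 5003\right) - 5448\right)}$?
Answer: $5 i \sqrt{591} \approx 121.55 i$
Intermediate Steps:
$\sqrt{-16214 + \left(\left(1884 + 5003\right) - 5448\right)} = \sqrt{-16214 + \left(6887 - 5448\right)} = \sqrt{-16214 + 1439} = \sqrt{-14775} = 5 i \sqrt{591}$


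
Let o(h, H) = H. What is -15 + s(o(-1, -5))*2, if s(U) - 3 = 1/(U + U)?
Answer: -46/5 ≈ -9.2000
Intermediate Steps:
s(U) = 3 + 1/(2*U) (s(U) = 3 + 1/(U + U) = 3 + 1/(2*U))
-15 + s(o(-1, -5))*2 = -15 + (3 + (1/2)/(-5))*2 = -15 + (3 + (1/2)*(-1/5))*2 = -15 + (3 - 1/10)*2 = -15 + (29/10)*2 = -15 + 29/5 = -46/5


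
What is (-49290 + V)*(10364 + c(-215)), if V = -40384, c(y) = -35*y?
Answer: -1604178186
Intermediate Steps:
(-49290 + V)*(10364 + c(-215)) = (-49290 - 40384)*(10364 - 35*(-215)) = -89674*(10364 + 7525) = -89674*17889 = -1604178186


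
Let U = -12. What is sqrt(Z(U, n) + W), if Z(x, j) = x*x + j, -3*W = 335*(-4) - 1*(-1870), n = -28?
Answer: I*sqrt(546)/3 ≈ 7.7889*I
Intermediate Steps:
W = -530/3 (W = -(335*(-4) - 1*(-1870))/3 = -(-1340 + 1870)/3 = -1/3*530 = -530/3 ≈ -176.67)
Z(x, j) = j + x**2 (Z(x, j) = x**2 + j = j + x**2)
sqrt(Z(U, n) + W) = sqrt((-28 + (-12)**2) - 530/3) = sqrt((-28 + 144) - 530/3) = sqrt(116 - 530/3) = sqrt(-182/3) = I*sqrt(546)/3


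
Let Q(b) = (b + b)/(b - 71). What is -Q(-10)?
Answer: -20/81 ≈ -0.24691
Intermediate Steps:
Q(b) = 2*b/(-71 + b) (Q(b) = (2*b)/(-71 + b) = 2*b/(-71 + b))
-Q(-10) = -2*(-10)/(-71 - 10) = -2*(-10)/(-81) = -2*(-10)*(-1)/81 = -1*20/81 = -20/81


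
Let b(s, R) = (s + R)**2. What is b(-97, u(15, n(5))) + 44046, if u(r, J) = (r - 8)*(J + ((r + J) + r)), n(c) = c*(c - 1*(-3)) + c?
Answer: 596095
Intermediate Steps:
n(c) = c + c*(3 + c) (n(c) = c*(c + 3) + c = c*(3 + c) + c = c + c*(3 + c))
u(r, J) = (-8 + r)*(2*J + 2*r) (u(r, J) = (-8 + r)*(J + ((J + r) + r)) = (-8 + r)*(J + (J + 2*r)) = (-8 + r)*(2*J + 2*r))
b(s, R) = (R + s)**2
b(-97, u(15, n(5))) + 44046 = ((-80*(4 + 5) - 16*15 + 2*15**2 + 2*(5*(4 + 5))*15) - 97)**2 + 44046 = ((-80*9 - 240 + 2*225 + 2*(5*9)*15) - 97)**2 + 44046 = ((-16*45 - 240 + 450 + 2*45*15) - 97)**2 + 44046 = ((-720 - 240 + 450 + 1350) - 97)**2 + 44046 = (840 - 97)**2 + 44046 = 743**2 + 44046 = 552049 + 44046 = 596095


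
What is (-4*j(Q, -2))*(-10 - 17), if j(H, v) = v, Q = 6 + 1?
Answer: -216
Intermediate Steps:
Q = 7
(-4*j(Q, -2))*(-10 - 17) = (-4*(-2))*(-10 - 17) = 8*(-27) = -216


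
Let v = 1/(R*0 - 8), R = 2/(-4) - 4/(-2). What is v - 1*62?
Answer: -497/8 ≈ -62.125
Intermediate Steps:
R = 3/2 (R = 2*(-¼) - 4*(-½) = -½ + 2 = 3/2 ≈ 1.5000)
v = -⅛ (v = 1/((3/2)*0 - 8) = 1/(0 - 8) = 1/(-8) = -⅛ ≈ -0.12500)
v - 1*62 = -⅛ - 1*62 = -⅛ - 62 = -497/8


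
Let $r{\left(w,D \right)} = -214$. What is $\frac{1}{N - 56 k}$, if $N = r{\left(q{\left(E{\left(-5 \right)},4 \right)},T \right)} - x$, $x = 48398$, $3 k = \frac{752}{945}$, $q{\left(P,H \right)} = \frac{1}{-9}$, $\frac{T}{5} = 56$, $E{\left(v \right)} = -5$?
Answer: $- \frac{405}{19693876} \approx -2.0565 \cdot 10^{-5}$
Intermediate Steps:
$T = 280$ ($T = 5 \cdot 56 = 280$)
$q{\left(P,H \right)} = - \frac{1}{9}$
$k = \frac{752}{2835}$ ($k = \frac{752 \cdot \frac{1}{945}}{3} = \frac{1}{3} \cdot \frac{752}{945} = \frac{752}{2835} \approx 0.26526$)
$N = -48612$ ($N = -214 - 48398 = -48612$)
$\frac{1}{N - 56 k} = \frac{1}{-48612 - \frac{6016}{405}} = \frac{1}{- \frac{19693876}{405}} = - \frac{405}{19693876}$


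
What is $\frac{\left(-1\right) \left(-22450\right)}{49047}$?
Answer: $\frac{22450}{49047} \approx 0.45772$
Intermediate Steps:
$\frac{\left(-1\right) \left(-22450\right)}{49047} = 22450 \cdot \frac{1}{49047} = \frac{22450}{49047}$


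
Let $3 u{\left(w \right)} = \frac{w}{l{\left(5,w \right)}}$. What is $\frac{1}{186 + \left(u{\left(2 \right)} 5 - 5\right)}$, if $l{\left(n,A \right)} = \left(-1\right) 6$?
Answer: $\frac{9}{1624} \approx 0.0055419$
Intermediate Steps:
$l{\left(n,A \right)} = -6$
$u{\left(w \right)} = - \frac{w}{18}$ ($u{\left(w \right)} = \frac{w \frac{1}{-6}}{3} = \frac{w \left(- \frac{1}{6}\right)}{3} = \frac{\left(- \frac{1}{6}\right) w}{3} = - \frac{w}{18}$)
$\frac{1}{186 + \left(u{\left(2 \right)} 5 - 5\right)} = \frac{1}{186 - \left(5 - \left(- \frac{1}{18}\right) 2 \cdot 5\right)} = \frac{1}{186 - \frac{50}{9}} = \frac{1}{\frac{1624}{9}} = \frac{9}{1624}$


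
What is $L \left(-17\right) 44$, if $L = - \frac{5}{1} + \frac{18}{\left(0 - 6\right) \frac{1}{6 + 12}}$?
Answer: $44132$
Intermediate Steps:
$L = -59$ ($L = \left(-5\right) 1 + \frac{18}{\left(-6\right) \frac{1}{18}} = -5 + \frac{18}{\left(-6\right) \frac{1}{18}} = -5 + \frac{18}{- \frac{1}{3}} = -5 + 18 \left(-3\right) = -5 - 54 = -59$)
$L \left(-17\right) 44 = \left(-59\right) \left(-17\right) 44 = 1003 \cdot 44 = 44132$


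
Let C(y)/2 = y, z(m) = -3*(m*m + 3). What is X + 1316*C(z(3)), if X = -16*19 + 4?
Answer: -95052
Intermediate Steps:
z(m) = -9 - 3*m² (z(m) = -3*(m² + 3) = -3*(3 + m²) = -9 - 3*m²)
C(y) = 2*y
X = -300 (X = -304 + 4 = -300)
X + 1316*C(z(3)) = -300 + 1316*(2*(-9 - 3*3²)) = -300 + 1316*(2*(-9 - 3*9)) = -300 + 1316*(2*(-9 - 27)) = -300 + 1316*(2*(-36)) = -300 + 1316*(-72) = -300 - 94752 = -95052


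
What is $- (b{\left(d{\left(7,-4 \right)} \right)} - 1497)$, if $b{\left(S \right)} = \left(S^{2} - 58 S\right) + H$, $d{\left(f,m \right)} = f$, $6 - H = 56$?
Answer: $1904$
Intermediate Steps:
$H = -50$ ($H = 6 - 56 = -50$)
$b{\left(S \right)} = -50 + S^{2} - 58 S$ ($b{\left(S \right)} = \left(S^{2} - 58 S\right) - 50 = -50 + S^{2} - 58 S$)
$- (b{\left(d{\left(7,-4 \right)} \right)} - 1497) = - (\left(-50 + 7^{2} - 406\right) - 1497) = - (\left(-50 + 49 - 406\right) - 1497) = - (-407 - 1497) = \left(-1\right) \left(-1904\right) = 1904$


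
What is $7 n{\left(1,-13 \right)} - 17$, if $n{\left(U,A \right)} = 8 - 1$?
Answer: $32$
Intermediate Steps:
$n{\left(U,A \right)} = 7$ ($n{\left(U,A \right)} = 8 - 1 = 7$)
$7 n{\left(1,-13 \right)} - 17 = 7 \cdot 7 - 17 = 49 - 17 = 32$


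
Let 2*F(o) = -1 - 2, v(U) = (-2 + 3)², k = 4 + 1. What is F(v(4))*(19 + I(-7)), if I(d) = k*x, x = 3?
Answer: -51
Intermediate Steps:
k = 5
v(U) = 1 (v(U) = 1² = 1)
I(d) = 15 (I(d) = 5*3 = 15)
F(o) = -3/2 (F(o) = (-1 - 2)/2 = (½)*(-3) = -3/2)
F(v(4))*(19 + I(-7)) = -3*(19 + 15)/2 = -3/2*34 = -51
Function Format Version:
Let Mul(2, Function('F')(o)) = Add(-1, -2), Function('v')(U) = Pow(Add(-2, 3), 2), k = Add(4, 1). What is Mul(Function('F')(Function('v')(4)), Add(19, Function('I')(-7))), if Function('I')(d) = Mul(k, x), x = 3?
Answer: -51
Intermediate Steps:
k = 5
Function('v')(U) = 1 (Function('v')(U) = Pow(1, 2) = 1)
Function('I')(d) = 15 (Function('I')(d) = Mul(5, 3) = 15)
Function('F')(o) = Rational(-3, 2) (Function('F')(o) = Mul(Rational(1, 2), Add(-1, -2)) = Mul(Rational(1, 2), -3) = Rational(-3, 2))
Mul(Function('F')(Function('v')(4)), Add(19, Function('I')(-7))) = Mul(Rational(-3, 2), Add(19, 15)) = Mul(Rational(-3, 2), 34) = -51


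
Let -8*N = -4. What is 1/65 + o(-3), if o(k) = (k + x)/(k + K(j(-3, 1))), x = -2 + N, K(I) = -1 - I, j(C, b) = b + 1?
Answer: 199/260 ≈ 0.76538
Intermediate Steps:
N = ½ (N = -⅛*(-4) = ½ ≈ 0.50000)
j(C, b) = 1 + b
x = -3/2 (x = -2 + ½ = -3/2 ≈ -1.5000)
o(k) = (-3/2 + k)/(-3 + k) (o(k) = (k - 3/2)/(k + (-1 - (1 + 1))) = (-3/2 + k)/(k + (-1 - 1*2)) = (-3/2 + k)/(k + (-1 - 2)) = (-3/2 + k)/(k - 3) = (-3/2 + k)/(-3 + k))
1/65 + o(-3) = 1/65 + (-3/2 - 3)/(-3 - 3) = 1/65 - 9/2/(-6) = 1/65 - ⅙*(-9/2) = 1/65 + ¾ = 199/260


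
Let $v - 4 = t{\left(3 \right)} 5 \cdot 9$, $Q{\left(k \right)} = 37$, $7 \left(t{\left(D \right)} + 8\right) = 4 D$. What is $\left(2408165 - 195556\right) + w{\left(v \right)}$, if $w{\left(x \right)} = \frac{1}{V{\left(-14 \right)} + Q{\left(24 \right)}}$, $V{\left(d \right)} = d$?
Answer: $\frac{50890008}{23} \approx 2.2126 \cdot 10^{6}$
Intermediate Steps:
$t{\left(D \right)} = -8 + \frac{4 D}{7}$
$v = - \frac{1952}{7}$ ($v = 4 + \left(-8 + \frac{4}{7} \cdot 3\right) 5 \cdot 9 = 4 + \left(-8 + \frac{12}{7}\right) 5 \cdot 9 = 4 + \left(- \frac{44}{7}\right) 5 \cdot 9 = 4 - \frac{1980}{7} = - \frac{1952}{7} \approx -278.86$)
$w{\left(x \right)} = \frac{1}{23}$ ($w{\left(x \right)} = \frac{1}{-14 + 37} = \frac{1}{23}$)
$\left(2408165 - 195556\right) + w{\left(v \right)} = \left(2408165 - 195556\right) + \frac{1}{23} = 2212609 + \frac{1}{23} = \frac{50890008}{23}$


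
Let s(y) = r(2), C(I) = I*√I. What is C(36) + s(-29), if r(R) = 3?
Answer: 219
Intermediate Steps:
C(I) = I^(3/2)
s(y) = 3
C(36) + s(-29) = 36^(3/2) + 3 = 216 + 3 = 219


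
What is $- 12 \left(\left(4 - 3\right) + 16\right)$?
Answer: $-204$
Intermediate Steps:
$- 12 \left(\left(4 - 3\right) + 16\right) = - 12 \left(1 + 16\right) = \left(-12\right) 17 = -204$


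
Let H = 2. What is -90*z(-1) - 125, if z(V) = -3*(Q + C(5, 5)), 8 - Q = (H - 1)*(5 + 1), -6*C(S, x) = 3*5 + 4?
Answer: -440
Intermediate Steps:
C(S, x) = -19/6 (C(S, x) = -(3*5 + 4)/6 = -(15 + 4)/6 = -⅙*19 = -19/6)
Q = 2 (Q = 8 - (2 - 1)*(5 + 1) = 8 - 6 = 2)
z(V) = 7/2 (z(V) = -3*(2 - 19/6) = -3*(-7/6) = 7/2)
-90*z(-1) - 125 = -90*7/2 - 125 = -315 - 125 = -440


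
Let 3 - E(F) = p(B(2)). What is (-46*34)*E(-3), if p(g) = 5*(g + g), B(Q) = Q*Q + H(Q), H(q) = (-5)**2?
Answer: 448868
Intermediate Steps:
H(q) = 25
B(Q) = 25 + Q**2 (B(Q) = Q*Q + 25 = Q**2 + 25 = 25 + Q**2)
p(g) = 10*g (p(g) = 5*(2*g) = 10*g)
E(F) = -287 (E(F) = 3 - 10*(25 + 2**2) = 3 - 10*(25 + 4) = 3 - 10*29 = 3 - 1*290 = 3 - 290 = -287)
(-46*34)*E(-3) = -46*34*(-287) = -1564*(-287) = 448868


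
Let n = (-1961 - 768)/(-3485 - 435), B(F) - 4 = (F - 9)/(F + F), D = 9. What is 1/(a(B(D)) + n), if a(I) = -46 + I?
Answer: -3920/161911 ≈ -0.024211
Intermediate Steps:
B(F) = 4 + (-9 + F)/(2*F) (B(F) = 4 + (F - 9)/(F + F) = 4 + (-9 + F)/((2*F)) = 4 + (-9 + F)*(1/(2*F)) = 4 + (-9 + F)/(2*F))
n = 2729/3920 (n = -2729/(-3920) = -2729*(-1/3920) = 2729/3920 ≈ 0.69617)
1/(a(B(D)) + n) = 1/((-46 + (9/2)*(-1 + 9)/9) + 2729/3920) = 1/((-46 + (9/2)*(1/9)*8) + 2729/3920) = 1/((-46 + 4) + 2729/3920) = 1/(-42 + 2729/3920) = 1/(-161911/3920) = -3920/161911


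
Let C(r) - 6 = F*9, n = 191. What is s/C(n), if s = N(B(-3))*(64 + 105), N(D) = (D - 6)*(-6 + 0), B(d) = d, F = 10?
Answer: 1521/16 ≈ 95.063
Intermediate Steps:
C(r) = 96 (C(r) = 6 + 10*9 = 6 + 90 = 96)
N(D) = 36 - 6*D (N(D) = (-6 + D)*(-6) = 36 - 6*D)
s = 9126 (s = (36 - 6*(-3))*(64 + 105) = (36 + 18)*169 = 54*169 = 9126)
s/C(n) = 9126/96 = 9126*(1/96) = 1521/16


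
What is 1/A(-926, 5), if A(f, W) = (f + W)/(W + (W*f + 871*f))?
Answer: 811171/921 ≈ 880.75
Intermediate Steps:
A(f, W) = (W + f)/(W + 871*f + W*f) (A(f, W) = (W + f)/(W + (871*f + W*f)) = (W + f)/(W + 871*f + W*f))
1/A(-926, 5) = 1/((5 - 926)/(5 + 871*(-926) + 5*(-926))) = 1/(-921/(5 - 806546 - 4630)) = 1/(-921/(-811171)) = 1/(-1/811171*(-921)) = 1/(921/811171) = 811171/921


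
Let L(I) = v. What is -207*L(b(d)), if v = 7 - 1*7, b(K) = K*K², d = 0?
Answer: 0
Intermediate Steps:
b(K) = K³
v = 0 (v = 7 - 7 = 0)
L(I) = 0
-207*L(b(d)) = -207*0 = 0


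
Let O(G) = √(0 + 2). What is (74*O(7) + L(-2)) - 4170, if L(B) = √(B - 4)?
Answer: -4170 + 74*√2 + I*√6 ≈ -4065.3 + 2.4495*I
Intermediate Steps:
L(B) = √(-4 + B)
O(G) = √2
(74*O(7) + L(-2)) - 4170 = (74*√2 + √(-4 - 2)) - 4170 = (74*√2 + √(-6)) - 4170 = (74*√2 + I*√6) - 4170 = -4170 + 74*√2 + I*√6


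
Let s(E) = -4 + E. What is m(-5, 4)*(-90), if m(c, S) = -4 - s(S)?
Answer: 360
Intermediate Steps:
m(c, S) = -S (m(c, S) = -4 - (-4 + S) = -4 + (4 - S) = -S)
m(-5, 4)*(-90) = -1*4*(-90) = -4*(-90) = 360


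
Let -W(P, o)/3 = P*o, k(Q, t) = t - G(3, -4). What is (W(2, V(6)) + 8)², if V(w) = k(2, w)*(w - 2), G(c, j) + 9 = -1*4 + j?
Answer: 295936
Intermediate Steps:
G(c, j) = -13 + j (G(c, j) = -9 + (-1*4 + j) = -9 + (-4 + j) = -13 + j)
k(Q, t) = 17 + t (k(Q, t) = t - (-13 - 4) = t - 1*(-17) = t + 17 = 17 + t)
V(w) = (-2 + w)*(17 + w) (V(w) = (17 + w)*(w - 2) = (17 + w)*(-2 + w) = (-2 + w)*(17 + w))
W(P, o) = -3*P*o
(W(2, V(6)) + 8)² = (-3*2*(-2 + 6)*(17 + 6) + 8)² = (-3*2*4*23 + 8)² = (-3*2*92 + 8)² = (-552 + 8)² = (-544)² = 295936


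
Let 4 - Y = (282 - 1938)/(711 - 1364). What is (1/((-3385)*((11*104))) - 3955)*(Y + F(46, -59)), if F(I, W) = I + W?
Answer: 115371663014133/2528703320 ≈ 45625.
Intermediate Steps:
Y = 956/653 (Y = 4 - (282 - 1938)/(711 - 1364) = 4 - (-1656)/(-653) = 4 - (-1656)*(-1)/653 = 4 - 1*1656/653 = 4 - 1656/653 = 956/653 ≈ 1.4640)
(1/((-3385)*((11*104))) - 3955)*(Y + F(46, -59)) = (1/((-3385)*((11*104))) - 3955)*(956/653 + (46 - 59)) = (-1/3385/1144 - 3955)*(956/653 - 13) = (-1/3385*1/1144 - 3955)*(-7533/653) = (-1/3872440 - 3955)*(-7533/653) = -15315500201/3872440*(-7533/653) = 115371663014133/2528703320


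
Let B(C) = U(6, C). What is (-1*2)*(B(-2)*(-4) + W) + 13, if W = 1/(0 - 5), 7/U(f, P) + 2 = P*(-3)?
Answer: 137/5 ≈ 27.400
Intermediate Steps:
U(f, P) = 7/(-2 - 3*P) (U(f, P) = 7/(-2 + P*(-3)) = 7/(-2 - 3*P))
W = -⅕ (W = 1/(-5) = -⅕ ≈ -0.20000)
B(C) = -7/(2 + 3*C)
(-1*2)*(B(-2)*(-4) + W) + 13 = (-1*2)*(-7/(2 + 3*(-2))*(-4) - ⅕) + 13 = -2*(-7/(2 - 6)*(-4) - ⅕) + 13 = -2*(-7/(-4)*(-4) - ⅕) + 13 = -2*(-7*(-¼)*(-4) - ⅕) + 13 = -2*((7/4)*(-4) - ⅕) + 13 = -2*(-7 - ⅕) + 13 = -2*(-36/5) + 13 = 72/5 + 13 = 137/5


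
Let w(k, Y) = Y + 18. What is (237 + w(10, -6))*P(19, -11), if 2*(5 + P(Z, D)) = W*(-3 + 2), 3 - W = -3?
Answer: -1992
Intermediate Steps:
W = 6 (W = 3 - 1*(-3) = 3 + 3 = 6)
w(k, Y) = 18 + Y
P(Z, D) = -8 (P(Z, D) = -5 + (6*(-3 + 2))/2 = -5 + (6*(-1))/2 = -5 + (½)*(-6) = -5 - 3 = -8)
(237 + w(10, -6))*P(19, -11) = (237 + (18 - 6))*(-8) = (237 + 12)*(-8) = 249*(-8) = -1992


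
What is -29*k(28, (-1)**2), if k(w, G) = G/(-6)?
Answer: 29/6 ≈ 4.8333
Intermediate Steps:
k(w, G) = -G/6 (k(w, G) = G*(-1/6) = -G/6)
-29*k(28, (-1)**2) = -(-29)*(-1)**2/6 = -(-29)/6 = -29*(-1/6) = 29/6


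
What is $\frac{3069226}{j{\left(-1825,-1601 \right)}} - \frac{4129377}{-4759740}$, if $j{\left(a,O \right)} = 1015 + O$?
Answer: $- \frac{2434382991053}{464867940} \approx -5236.7$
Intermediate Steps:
$\frac{3069226}{j{\left(-1825,-1601 \right)}} - \frac{4129377}{-4759740} = \frac{3069226}{1015 - 1601} - \frac{4129377}{-4759740} = \frac{3069226}{-586} - - \frac{1376459}{1586580} = 3069226 \left(- \frac{1}{586}\right) + \frac{1376459}{1586580} = - \frac{1534613}{293} + \frac{1376459}{1586580} = - \frac{2434382991053}{464867940}$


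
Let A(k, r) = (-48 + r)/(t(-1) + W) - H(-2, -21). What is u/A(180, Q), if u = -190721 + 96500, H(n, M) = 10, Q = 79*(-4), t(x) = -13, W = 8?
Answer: -471105/314 ≈ -1500.3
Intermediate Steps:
Q = -316
A(k, r) = -2/5 - r/5 (A(k, r) = (-48 + r)/(-13 + 8) - 1*10 = (-48 + r)/(-5) - 10 = (-48 + r)*(-1/5) - 10 = (48/5 - r/5) - 10 = -2/5 - r/5)
u = -94221
u/A(180, Q) = -94221/(-2/5 - 1/5*(-316)) = -94221/(-2/5 + 316/5) = -94221/314/5 = -94221*5/314 = -471105/314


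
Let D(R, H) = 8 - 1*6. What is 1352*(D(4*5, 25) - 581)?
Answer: -782808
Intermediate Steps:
D(R, H) = 2 (D(R, H) = 8 - 6 = 2)
1352*(D(4*5, 25) - 581) = 1352*(2 - 581) = 1352*(-579) = -782808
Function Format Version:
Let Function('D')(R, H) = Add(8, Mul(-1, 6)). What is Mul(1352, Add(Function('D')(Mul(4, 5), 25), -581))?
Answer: -782808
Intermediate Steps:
Function('D')(R, H) = 2 (Function('D')(R, H) = Add(8, -6) = 2)
Mul(1352, Add(Function('D')(Mul(4, 5), 25), -581)) = Mul(1352, Add(2, -581)) = Mul(1352, -579) = -782808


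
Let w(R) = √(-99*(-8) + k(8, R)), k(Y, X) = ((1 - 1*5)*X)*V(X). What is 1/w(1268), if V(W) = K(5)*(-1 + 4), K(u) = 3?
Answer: -I*√1246/7476 ≈ -0.0047216*I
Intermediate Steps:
V(W) = 9 (V(W) = 3*(-1 + 4) = 3*3 = 9)
k(Y, X) = -36*X (k(Y, X) = ((1 - 1*5)*X)*9 = ((1 - 5)*X)*9 = -4*X*9 = -36*X)
w(R) = √(792 - 36*R) (w(R) = √(-99*(-8) - 36*R) = √(792 - 36*R))
1/w(1268) = 1/(6*√(22 - 1*1268)) = 1/(6*√(22 - 1268)) = 1/(6*√(-1246)) = 1/(6*(I*√1246)) = 1/(6*I*√1246) = -I*√1246/7476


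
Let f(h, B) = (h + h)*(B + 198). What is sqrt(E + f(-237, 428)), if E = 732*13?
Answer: 6*I*sqrt(7978) ≈ 535.92*I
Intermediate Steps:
E = 9516
f(h, B) = 2*h*(198 + B) (f(h, B) = (2*h)*(198 + B) = 2*h*(198 + B))
sqrt(E + f(-237, 428)) = sqrt(9516 + 2*(-237)*(198 + 428)) = sqrt(9516 + 2*(-237)*626) = sqrt(9516 - 296724) = sqrt(-287208) = 6*I*sqrt(7978)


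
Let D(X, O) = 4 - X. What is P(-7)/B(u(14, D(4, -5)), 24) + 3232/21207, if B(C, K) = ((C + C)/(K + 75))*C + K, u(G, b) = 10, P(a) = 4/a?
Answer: 12470363/95601156 ≈ 0.13044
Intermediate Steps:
B(C, K) = K + 2*C**2/(75 + K) (B(C, K) = ((2*C)/(75 + K))*C + K = (2*C/(75 + K))*C + K = 2*C**2/(75 + K) + K = K + 2*C**2/(75 + K))
P(-7)/B(u(14, D(4, -5)), 24) + 3232/21207 = (4/(-7))/(((24**2 + 2*10**2 + 75*24)/(75 + 24))) + 3232/21207 = (4*(-1/7))/(((576 + 2*100 + 1800)/99)) + 3232*(1/21207) = -4*99/(576 + 200 + 1800)/7 + 3232/21207 = -4/(7*((1/99)*2576)) + 3232/21207 = -4/(7*2576/99) + 3232/21207 = -4/7*99/2576 + 3232/21207 = -99/4508 + 3232/21207 = 12470363/95601156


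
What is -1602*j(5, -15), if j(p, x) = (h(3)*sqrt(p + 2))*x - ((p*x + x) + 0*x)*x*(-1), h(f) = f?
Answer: -2162700 + 72090*sqrt(7) ≈ -1.9720e+6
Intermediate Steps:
j(p, x) = x*(x + p*x) + 3*x*sqrt(2 + p) (j(p, x) = (3*sqrt(p + 2))*x - ((p*x + x) + 0*x)*x*(-1) = (3*sqrt(2 + p))*x - ((x + p*x) + 0)*x*(-1) = 3*x*sqrt(2 + p) - (x + p*x)*x*(-1) = 3*x*sqrt(2 + p) - x*(x + p*x)*(-1) = 3*x*sqrt(2 + p) - (-1)*x*(x + p*x) = 3*x*sqrt(2 + p) + x*(x + p*x) = x*(x + p*x) + 3*x*sqrt(2 + p))
-1602*j(5, -15) = -(-24030)*(-15 + 3*sqrt(2 + 5) + 5*(-15)) = -(-24030)*(-15 + 3*sqrt(7) - 75) = -(-24030)*(-90 + 3*sqrt(7)) = -1602*(1350 - 45*sqrt(7)) = -2162700 + 72090*sqrt(7)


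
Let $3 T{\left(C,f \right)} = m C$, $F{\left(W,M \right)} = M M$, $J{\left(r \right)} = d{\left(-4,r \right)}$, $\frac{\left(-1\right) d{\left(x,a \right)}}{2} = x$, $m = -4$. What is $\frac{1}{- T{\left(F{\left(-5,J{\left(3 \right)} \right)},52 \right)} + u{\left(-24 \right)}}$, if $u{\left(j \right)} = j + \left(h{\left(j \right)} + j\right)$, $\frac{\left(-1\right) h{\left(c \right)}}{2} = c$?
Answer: $\frac{3}{256} \approx 0.011719$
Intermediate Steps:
$h{\left(c \right)} = - 2 c$
$d{\left(x,a \right)} = - 2 x$
$J{\left(r \right)} = 8$ ($J{\left(r \right)} = \left(-2\right) \left(-4\right) = 8$)
$F{\left(W,M \right)} = M^{2}$
$u{\left(j \right)} = 0$ ($u{\left(j \right)} = j + \left(- 2 j + j\right) = j - j = 0$)
$T{\left(C,f \right)} = - \frac{4 C}{3}$ ($T{\left(C,f \right)} = \frac{\left(-4\right) C}{3} = - \frac{4 C}{3}$)
$\frac{1}{- T{\left(F{\left(-5,J{\left(3 \right)} \right)},52 \right)} + u{\left(-24 \right)}} = \frac{1}{- \frac{\left(-4\right) 8^{2}}{3} + 0} = \frac{1}{- \frac{\left(-4\right) 64}{3} + 0} = \frac{1}{\left(-1\right) \left(- \frac{256}{3}\right) + 0} = \frac{1}{\frac{256}{3} + 0} = \frac{1}{\frac{256}{3}} = \frac{3}{256}$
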